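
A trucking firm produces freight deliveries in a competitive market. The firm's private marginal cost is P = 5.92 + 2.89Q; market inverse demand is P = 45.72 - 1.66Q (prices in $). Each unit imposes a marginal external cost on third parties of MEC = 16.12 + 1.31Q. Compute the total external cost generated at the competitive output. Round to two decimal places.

$191.12

Market equilibrium (private): 5.92 + 2.89Q = 45.72 - 1.66Q → Q_m = 8.7473.
Total external cost = ∫₀^{Q_m} (16.12 + 1.31Q) dQ = 16.12×8.7473 + ½×1.31×8.7473² = 191.1240.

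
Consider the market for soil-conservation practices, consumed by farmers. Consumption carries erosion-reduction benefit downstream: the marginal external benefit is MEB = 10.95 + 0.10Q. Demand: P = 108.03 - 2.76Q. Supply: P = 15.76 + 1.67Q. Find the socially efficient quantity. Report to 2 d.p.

Q* = 23.84

Social marginal benefit = demand + MEB = 118.98 - 2.66Q.
Set SMB = MC: 118.98 - 2.66Q = 15.76 + 1.67Q → Q* = 23.8383.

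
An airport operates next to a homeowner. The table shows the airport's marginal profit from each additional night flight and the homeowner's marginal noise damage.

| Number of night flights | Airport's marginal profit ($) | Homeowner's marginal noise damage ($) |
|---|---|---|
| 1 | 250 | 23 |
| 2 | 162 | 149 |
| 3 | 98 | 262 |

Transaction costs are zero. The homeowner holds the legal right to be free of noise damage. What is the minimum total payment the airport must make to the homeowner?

Efficient level: marginal profit ≥ marginal noise damage through level 2, so k* = 2.
With the homeowner holding the right, the airport must at least compensate total damage at k*: 23 + 149 = 172.

$172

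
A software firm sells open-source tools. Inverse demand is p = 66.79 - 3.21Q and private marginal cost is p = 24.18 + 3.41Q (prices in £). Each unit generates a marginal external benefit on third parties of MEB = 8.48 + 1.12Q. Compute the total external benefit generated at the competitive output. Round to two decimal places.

£77.78

Market equilibrium (private): 24.18 + 3.41Q = 66.79 - 3.21Q → Q_m = 6.4366.
Total external benefit = ∫₀^{Q_m} (8.48 + 1.12Q) dQ = 8.48×6.4366 + ½×1.12×6.4366² = 77.7831.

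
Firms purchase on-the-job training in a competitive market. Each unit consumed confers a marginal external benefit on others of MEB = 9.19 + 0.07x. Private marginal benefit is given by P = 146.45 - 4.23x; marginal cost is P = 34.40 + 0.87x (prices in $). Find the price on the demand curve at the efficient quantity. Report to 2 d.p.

Social marginal benefit = demand + MEB = 155.64 - 4.16x.
Set SMB = MC: 155.64 - 4.16x = 34.40 + 0.87x → x* = 24.1034.
Consumer price on the demand curve at x*: 146.45 − 4.23×24.1034 = 44.4926.

P = $44.49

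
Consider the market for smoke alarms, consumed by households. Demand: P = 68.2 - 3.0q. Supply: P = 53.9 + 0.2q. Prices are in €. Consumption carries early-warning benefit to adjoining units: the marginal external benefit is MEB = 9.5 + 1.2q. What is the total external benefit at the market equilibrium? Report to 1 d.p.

€54.4

Market equilibrium (private): 53.9 + 0.2q = 68.2 - 3.0q → q_m = 4.4688.
Total external benefit = ∫₀^{q_m} (9.5 + 1.2q) dq = 9.5×4.4688 + ½×1.2×4.4688² = 54.4357.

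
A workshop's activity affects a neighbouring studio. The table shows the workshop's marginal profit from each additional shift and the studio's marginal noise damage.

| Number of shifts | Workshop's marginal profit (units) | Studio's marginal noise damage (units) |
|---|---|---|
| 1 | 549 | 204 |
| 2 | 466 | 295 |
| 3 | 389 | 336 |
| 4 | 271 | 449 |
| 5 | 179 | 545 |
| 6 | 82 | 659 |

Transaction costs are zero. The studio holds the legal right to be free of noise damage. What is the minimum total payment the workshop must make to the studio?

835

Efficient level: marginal profit ≥ marginal noise damage through level 3, so k* = 3.
With the studio holding the right, the workshop must at least compensate total damage at k*: 204 + 295 + 336 = 835.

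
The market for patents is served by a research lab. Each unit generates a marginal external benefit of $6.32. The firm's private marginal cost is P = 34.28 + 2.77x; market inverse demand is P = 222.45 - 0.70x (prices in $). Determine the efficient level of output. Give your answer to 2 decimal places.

x* = 56.05

Social marginal cost = private MC − MEB = 27.96 + 2.77x.
Set SMC = demand: 27.96 + 2.77x = 222.45 - 0.70x → x* = 56.0490.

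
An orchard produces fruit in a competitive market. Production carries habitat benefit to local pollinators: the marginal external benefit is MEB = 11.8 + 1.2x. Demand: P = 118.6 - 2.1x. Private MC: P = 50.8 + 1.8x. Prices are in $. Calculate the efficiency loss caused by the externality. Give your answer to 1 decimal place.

DWL = $197.6

Market equilibrium (private): 50.8 + 1.8x = 118.6 - 2.1x → x_m = 17.3846.
Social marginal cost = private MC − MEB = 39.0 + 0.6x.
Set SMC = demand: 39.0 + 0.6x = 118.6 - 2.1x → x* = 29.4815.
The loss is the area between SMC and demand from x* to x_m; with linear curves that's a triangle of height MEB(x_m).
DWL = ½ × 12.0969 × 32.6615 = 197.5514.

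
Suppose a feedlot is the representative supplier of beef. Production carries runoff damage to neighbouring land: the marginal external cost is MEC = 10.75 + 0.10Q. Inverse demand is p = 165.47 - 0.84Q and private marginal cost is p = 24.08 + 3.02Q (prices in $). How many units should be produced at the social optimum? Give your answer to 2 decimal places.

Social marginal cost = private MC + MEC = 34.83 + 3.12Q.
Set SMC = demand: 34.83 + 3.12Q = 165.47 - 0.84Q → Q* = 32.9899.

Q* = 32.99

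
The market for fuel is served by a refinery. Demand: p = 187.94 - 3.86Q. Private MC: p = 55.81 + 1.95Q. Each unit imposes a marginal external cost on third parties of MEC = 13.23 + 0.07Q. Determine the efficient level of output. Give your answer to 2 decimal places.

Social marginal cost = private MC + MEC = 69.04 + 2.02Q.
Set SMC = demand: 69.04 + 2.02Q = 187.94 - 3.86Q → Q* = 20.2211.

Q* = 20.22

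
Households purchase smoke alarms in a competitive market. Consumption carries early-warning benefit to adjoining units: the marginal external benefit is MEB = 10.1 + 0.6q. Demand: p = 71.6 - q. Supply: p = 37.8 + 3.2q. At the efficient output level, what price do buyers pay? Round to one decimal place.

Social marginal benefit = demand + MEB = 81.7 - 0.4q.
Set SMB = MC: 81.7 - 0.4q = 37.8 + 3.2q → q* = 12.1944.
Consumer price on the demand curve at q*: 71.6 − 1.0×12.1944 = 59.4056.

P = 59.4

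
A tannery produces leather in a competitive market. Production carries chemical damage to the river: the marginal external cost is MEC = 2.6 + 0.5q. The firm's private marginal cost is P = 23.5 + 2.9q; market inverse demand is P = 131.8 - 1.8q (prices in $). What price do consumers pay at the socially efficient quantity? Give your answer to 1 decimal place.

P = $95.2

Social marginal cost = private MC + MEC = 26.1 + 3.4q.
Set SMC = demand: 26.1 + 3.4q = 131.8 - 1.8q → q* = 20.3269.
Consumer price on the demand curve at q*: 131.8 − 1.8×20.3269 = 95.2116.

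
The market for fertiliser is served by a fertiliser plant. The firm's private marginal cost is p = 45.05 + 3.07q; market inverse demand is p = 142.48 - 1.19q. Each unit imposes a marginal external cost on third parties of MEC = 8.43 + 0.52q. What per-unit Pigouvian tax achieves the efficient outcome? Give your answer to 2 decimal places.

tax = 18.11 per unit

Social marginal cost = private MC + MEC = 53.48 + 3.59q.
Set SMC = demand: 53.48 + 3.59q = 142.48 - 1.19q → q* = 18.6192.
The Pigouvian tax equals MEC at q*: 8.43 + 0.52×18.6192 = 18.1120.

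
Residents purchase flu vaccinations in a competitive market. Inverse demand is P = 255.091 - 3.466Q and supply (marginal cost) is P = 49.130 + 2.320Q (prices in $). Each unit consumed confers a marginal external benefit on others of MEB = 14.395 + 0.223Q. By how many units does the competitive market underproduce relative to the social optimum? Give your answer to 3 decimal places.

Market equilibrium (private): 49.130 + 2.320Q = 255.091 - 3.466Q → Q_m = 35.5964.
Social marginal benefit = demand + MEB = 269.486 - 3.243Q.
Set SMB = MC: 269.486 - 3.243Q = 49.130 + 2.320Q → Q* = 39.6110.
Gap = |35.5964 − 39.6110| = 4.0146.

4.015 units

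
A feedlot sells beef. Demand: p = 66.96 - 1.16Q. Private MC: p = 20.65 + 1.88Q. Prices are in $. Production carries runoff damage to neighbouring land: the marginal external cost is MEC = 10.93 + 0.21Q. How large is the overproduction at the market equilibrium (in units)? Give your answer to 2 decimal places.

Market equilibrium (private): 20.65 + 1.88Q = 66.96 - 1.16Q → Q_m = 15.2336.
Social marginal cost = private MC + MEC = 31.58 + 2.09Q.
Set SMC = demand: 31.58 + 2.09Q = 66.96 - 1.16Q → Q* = 10.8862.
Gap = |15.2336 − 10.8862| = 4.3474.

4.35 units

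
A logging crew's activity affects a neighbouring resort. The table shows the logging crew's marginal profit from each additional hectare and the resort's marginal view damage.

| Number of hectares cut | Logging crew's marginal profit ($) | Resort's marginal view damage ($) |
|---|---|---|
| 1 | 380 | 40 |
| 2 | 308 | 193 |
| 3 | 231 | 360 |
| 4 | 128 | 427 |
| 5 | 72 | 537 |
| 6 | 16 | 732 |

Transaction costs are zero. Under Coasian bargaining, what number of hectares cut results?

2

Bargaining reaches the level where marginal profit last exceeds marginal view damage.
That holds through level 2 (308 ≥ 193) but not at 3 (231 < 360).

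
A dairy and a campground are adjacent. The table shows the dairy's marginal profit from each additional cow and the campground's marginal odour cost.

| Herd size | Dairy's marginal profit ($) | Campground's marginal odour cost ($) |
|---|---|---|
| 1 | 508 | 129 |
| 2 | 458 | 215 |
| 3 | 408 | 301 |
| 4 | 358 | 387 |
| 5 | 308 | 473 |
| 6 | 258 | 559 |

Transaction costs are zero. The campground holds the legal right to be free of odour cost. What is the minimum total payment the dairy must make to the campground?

$645

Efficient level: marginal profit ≥ marginal odour cost through level 3, so k* = 3.
With the campground holding the right, the dairy must at least compensate total damage at k*: 129 + 215 + 301 = 645.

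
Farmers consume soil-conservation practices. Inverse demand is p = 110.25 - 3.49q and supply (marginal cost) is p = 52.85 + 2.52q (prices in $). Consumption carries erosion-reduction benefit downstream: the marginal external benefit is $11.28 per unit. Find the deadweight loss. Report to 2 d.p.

DWL = $10.59

Market equilibrium (private): 52.85 + 2.52q = 110.25 - 3.49q → q_m = 9.5507.
Social marginal benefit = demand + MEB = 121.53 - 3.49q.
Set SMB = MC: 121.53 - 3.49q = 52.85 + 2.52q → q* = 11.4276.
The loss is the area between SMB and MC from q* to q_m; with linear curves that's a triangle of height MEB(q_m).
DWL = ½ × 1.8769 × 11.2800 = 10.5857.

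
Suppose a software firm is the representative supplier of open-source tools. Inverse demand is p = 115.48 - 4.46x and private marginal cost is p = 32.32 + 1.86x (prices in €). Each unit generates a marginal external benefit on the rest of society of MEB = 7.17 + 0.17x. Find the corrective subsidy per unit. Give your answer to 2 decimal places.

Social marginal cost = private MC − MEB = 25.15 + 1.69x.
Set SMC = demand: 25.15 + 1.69x = 115.48 - 4.46x → x* = 14.6878.
The Pigouvian subsidy equals MEB at x*: 7.17 + 0.17×14.6878 = 9.6669.

subsidy = €9.67 per unit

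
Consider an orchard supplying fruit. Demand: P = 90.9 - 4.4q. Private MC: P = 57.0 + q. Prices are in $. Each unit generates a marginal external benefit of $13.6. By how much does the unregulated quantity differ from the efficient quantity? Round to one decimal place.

2.5 units

Market equilibrium (private): 57.0 + q = 90.9 - 4.4q → q_m = 6.2778.
Social marginal cost = private MC − MEB = 43.4 + q.
Set SMC = demand: 43.4 + q = 90.9 - 4.4q → q* = 8.7963.
Gap = |6.2778 − 8.7963| = 2.5185.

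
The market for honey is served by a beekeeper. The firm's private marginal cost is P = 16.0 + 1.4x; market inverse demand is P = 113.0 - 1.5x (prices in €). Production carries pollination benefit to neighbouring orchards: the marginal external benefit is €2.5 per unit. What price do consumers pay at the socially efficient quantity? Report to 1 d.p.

Social marginal cost = private MC − MEB = 13.5 + 1.4x.
Set SMC = demand: 13.5 + 1.4x = 113.0 - 1.5x → x* = 34.3103.
Consumer price on the demand curve at x*: 113.0 − 1.5×34.3103 = 61.5346.

P = €61.5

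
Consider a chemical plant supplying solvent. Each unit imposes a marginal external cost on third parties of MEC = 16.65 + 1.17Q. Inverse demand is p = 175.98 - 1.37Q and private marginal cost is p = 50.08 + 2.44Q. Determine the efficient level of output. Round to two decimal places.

Q* = 21.94

Social marginal cost = private MC + MEC = 66.73 + 3.61Q.
Set SMC = demand: 66.73 + 3.61Q = 175.98 - 1.37Q → Q* = 21.9378.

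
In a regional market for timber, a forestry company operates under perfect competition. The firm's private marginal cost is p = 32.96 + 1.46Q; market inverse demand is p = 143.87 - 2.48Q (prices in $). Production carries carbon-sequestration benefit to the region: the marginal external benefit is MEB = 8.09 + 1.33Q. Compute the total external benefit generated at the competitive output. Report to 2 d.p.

$754.68

Market equilibrium (private): 32.96 + 1.46Q = 143.87 - 2.48Q → Q_m = 28.1497.
Total external benefit = ∫₀^{Q_m} (8.09 + 1.33Q) dQ = 8.09×28.1497 + ½×1.33×28.1497² = 754.6808.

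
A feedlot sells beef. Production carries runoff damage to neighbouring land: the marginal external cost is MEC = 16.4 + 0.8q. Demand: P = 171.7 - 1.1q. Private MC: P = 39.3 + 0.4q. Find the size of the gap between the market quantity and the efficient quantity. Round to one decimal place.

37.8 units

Market equilibrium (private): 39.3 + 0.4q = 171.7 - 1.1q → q_m = 88.2667.
Social marginal cost = private MC + MEC = 55.7 + 1.2q.
Set SMC = demand: 55.7 + 1.2q = 171.7 - 1.1q → q* = 50.4348.
Gap = |88.2667 − 50.4348| = 37.8319.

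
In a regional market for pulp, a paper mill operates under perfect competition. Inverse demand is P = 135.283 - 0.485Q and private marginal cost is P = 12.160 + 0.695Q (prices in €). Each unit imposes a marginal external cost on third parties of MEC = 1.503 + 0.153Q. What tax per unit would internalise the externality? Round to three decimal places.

Social marginal cost = private MC + MEC = 13.663 + 0.848Q.
Set SMC = demand: 13.663 + 0.848Q = 135.283 - 0.485Q → Q* = 91.2378.
The Pigouvian tax equals MEC at Q*: 1.503 + 0.153×91.2378 = 15.4624.

tax = €15.462 per unit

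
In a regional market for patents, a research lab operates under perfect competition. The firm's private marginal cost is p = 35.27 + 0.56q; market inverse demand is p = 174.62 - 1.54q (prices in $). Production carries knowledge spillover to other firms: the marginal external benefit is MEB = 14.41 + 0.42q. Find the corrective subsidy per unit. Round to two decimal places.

subsidy = $52.85 per unit

Social marginal cost = private MC − MEB = 20.86 + 0.14q.
Set SMC = demand: 20.86 + 0.14q = 174.62 - 1.54q → q* = 91.5238.
The Pigouvian subsidy equals MEB at q*: 14.41 + 0.42×91.5238 = 52.8500.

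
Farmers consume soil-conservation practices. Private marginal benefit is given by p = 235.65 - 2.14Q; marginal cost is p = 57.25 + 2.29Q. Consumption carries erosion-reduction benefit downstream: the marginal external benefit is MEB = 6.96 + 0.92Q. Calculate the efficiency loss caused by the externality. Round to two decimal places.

DWL = 275.90

Market equilibrium (private): 57.25 + 2.29Q = 235.65 - 2.14Q → Q_m = 40.2709.
Social marginal benefit = demand + MEB = 242.61 - 1.22Q.
Set SMB = MC: 242.61 - 1.22Q = 57.25 + 2.29Q → Q* = 52.8091.
The loss is the area between SMB and MC from Q* to Q_m; with linear curves that's a triangle of height MEB(Q_m).
DWL = ½ × 12.5382 × 44.0092 = 275.8981.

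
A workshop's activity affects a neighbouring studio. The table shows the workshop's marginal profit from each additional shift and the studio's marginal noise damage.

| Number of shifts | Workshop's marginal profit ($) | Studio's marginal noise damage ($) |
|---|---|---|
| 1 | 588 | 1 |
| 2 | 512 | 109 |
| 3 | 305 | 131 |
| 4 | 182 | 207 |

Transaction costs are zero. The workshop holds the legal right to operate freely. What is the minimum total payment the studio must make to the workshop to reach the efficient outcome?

Left alone the workshop would choose level 4 (marginal profit stays positive).
Efficient level: k* = 3 (marginal profit ≥ marginal noise damage through 3).
The studio must at least cover the workshop's forgone profit from cutting 4→3: 182 = 182.

$182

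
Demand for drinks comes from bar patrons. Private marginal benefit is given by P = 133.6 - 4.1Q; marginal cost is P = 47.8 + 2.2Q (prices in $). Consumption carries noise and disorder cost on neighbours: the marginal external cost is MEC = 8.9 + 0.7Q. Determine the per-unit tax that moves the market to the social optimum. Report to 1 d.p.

tax = $16.6 per unit

Social marginal benefit = demand − MEC = 124.7 - 4.8Q.
Set SMB = MC: 124.7 - 4.8Q = 47.8 + 2.2Q → Q* = 10.9857.
The Pigouvian tax equals MEC at Q*: 8.9 + 0.7×10.9857 = 16.5900.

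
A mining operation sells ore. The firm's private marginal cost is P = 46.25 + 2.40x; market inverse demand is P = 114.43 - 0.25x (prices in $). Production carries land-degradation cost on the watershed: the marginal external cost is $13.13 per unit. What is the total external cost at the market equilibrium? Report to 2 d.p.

Market equilibrium (private): 46.25 + 2.40x = 114.43 - 0.25x → x_m = 25.7283.
Total external cost = MEC × x_m = 13.13 × 25.7283 = 337.8126.

$337.81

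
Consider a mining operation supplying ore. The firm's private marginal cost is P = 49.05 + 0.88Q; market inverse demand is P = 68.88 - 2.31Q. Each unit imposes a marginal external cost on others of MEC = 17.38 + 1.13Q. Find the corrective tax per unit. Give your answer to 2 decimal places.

Social marginal cost = private MC + MEC = 66.43 + 2.01Q.
Set SMC = demand: 66.43 + 2.01Q = 68.88 - 2.31Q → Q* = 0.5671.
The Pigouvian tax equals MEC at Q*: 17.38 + 1.13×0.5671 = 18.0208.

tax = 18.02 per unit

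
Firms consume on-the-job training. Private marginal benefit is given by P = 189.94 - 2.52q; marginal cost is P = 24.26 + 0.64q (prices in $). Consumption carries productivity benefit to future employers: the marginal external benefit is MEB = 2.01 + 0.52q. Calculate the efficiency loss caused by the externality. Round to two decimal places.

DWL = $162.30

Market equilibrium (private): 24.26 + 0.64q = 189.94 - 2.52q → q_m = 52.4304.
Social marginal benefit = demand + MEB = 191.95 - 2.00q.
Set SMB = MC: 191.95 - 2.00q = 24.26 + 0.64q → q* = 63.5189.
Height of the DWL triangle at q_m is SMB(q_m) − MC(q_m) = MEB(q_m) = 29.2738.
DWL = ½ × 11.0885 × 29.2738 = 162.3013.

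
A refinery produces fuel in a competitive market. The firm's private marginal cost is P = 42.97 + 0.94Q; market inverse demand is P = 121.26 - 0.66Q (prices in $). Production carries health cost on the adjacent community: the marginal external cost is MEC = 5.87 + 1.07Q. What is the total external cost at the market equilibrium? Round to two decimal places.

$1568.16

Market equilibrium (private): 42.97 + 0.94Q = 121.26 - 0.66Q → Q_m = 48.9313.
Total external cost = ∫₀^{Q_m} (5.87 + 1.07Q) dQ = 5.87×48.9313 + ½×1.07×48.9313² = 1568.1623.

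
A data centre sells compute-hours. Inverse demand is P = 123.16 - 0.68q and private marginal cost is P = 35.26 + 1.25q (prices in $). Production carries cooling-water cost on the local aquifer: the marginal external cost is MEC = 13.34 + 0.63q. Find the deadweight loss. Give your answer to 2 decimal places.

DWL = $345.07

Market equilibrium (private): 35.26 + 1.25q = 123.16 - 0.68q → q_m = 45.5440.
Social marginal cost = private MC + MEC = 48.60 + 1.88q.
Set SMC = demand: 48.60 + 1.88q = 123.16 - 0.68q → q* = 29.1250.
The welfare-loss triangle has base |q_m − q*| and height MEC(q_m) (the vertical gap between SMC and demand is zero at q* and MEC at q_m).
DWL = ½ × 16.4190 × 42.0327 = 345.0675.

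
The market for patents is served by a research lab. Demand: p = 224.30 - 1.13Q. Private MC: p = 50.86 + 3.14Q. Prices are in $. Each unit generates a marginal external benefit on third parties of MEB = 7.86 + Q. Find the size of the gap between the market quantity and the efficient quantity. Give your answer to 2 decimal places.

Market equilibrium (private): 50.86 + 3.14Q = 224.30 - 1.13Q → Q_m = 40.6183.
Social marginal cost = private MC − MEB = 43.00 + 2.14Q.
Set SMC = demand: 43.00 + 2.14Q = 224.30 - 1.13Q → Q* = 55.4434.
Gap = |40.6183 − 55.4434| = 14.8251.

14.83 units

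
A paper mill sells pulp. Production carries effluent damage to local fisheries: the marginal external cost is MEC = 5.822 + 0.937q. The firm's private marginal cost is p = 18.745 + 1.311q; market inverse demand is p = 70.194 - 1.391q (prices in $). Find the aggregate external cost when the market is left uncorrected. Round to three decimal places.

Market equilibrium (private): 18.745 + 1.311q = 70.194 - 1.391q → q_m = 19.0411.
Total external cost = ∫₀^{q_m} (5.822 + 0.937q) dq = 5.822×19.0411 + ½×0.937×19.0411² = 280.7183.

$280.718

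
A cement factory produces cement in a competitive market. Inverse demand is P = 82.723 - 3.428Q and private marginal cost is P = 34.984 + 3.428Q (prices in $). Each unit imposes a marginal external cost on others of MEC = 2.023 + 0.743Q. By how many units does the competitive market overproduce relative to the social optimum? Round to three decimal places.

Market equilibrium (private): 34.984 + 3.428Q = 82.723 - 3.428Q → Q_m = 6.9631.
Social marginal cost = private MC + MEC = 37.007 + 4.171Q.
Set SMC = demand: 37.007 + 4.171Q = 82.723 - 3.428Q → Q* = 6.0161.
Gap = |6.9631 − 6.0161| = 0.9470.

0.947 units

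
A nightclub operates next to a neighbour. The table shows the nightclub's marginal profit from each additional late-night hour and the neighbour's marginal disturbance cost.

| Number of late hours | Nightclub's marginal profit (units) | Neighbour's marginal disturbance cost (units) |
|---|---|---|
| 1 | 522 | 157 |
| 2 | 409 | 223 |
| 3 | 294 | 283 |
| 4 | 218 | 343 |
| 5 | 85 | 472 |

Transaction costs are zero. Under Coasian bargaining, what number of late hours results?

Bargaining reaches the level where marginal profit last exceeds marginal disturbance cost.
That holds through level 3 (294 ≥ 283) but not at 4 (218 < 343).

3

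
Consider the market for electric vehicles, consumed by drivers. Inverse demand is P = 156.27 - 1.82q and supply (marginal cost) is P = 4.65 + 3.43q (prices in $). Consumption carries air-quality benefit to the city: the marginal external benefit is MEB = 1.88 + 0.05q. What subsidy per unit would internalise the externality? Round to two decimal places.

Social marginal benefit = demand + MEB = 158.15 - 1.77q.
Set SMB = MC: 158.15 - 1.77q = 4.65 + 3.43q → q* = 29.5192.
The Pigouvian subsidy equals MEB at q*: 1.88 + 0.05×29.5192 = 3.3560.

subsidy = $3.36 per unit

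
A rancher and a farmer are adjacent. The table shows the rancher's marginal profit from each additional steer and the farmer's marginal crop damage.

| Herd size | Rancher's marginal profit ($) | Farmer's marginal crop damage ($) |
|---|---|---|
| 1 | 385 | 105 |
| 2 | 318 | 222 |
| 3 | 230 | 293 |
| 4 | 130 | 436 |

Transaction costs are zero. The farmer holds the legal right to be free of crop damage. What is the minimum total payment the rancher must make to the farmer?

$327

Efficient level: marginal profit ≥ marginal crop damage through level 2, so k* = 2.
With the farmer holding the right, the rancher must at least compensate total damage at k*: 105 + 222 = 327.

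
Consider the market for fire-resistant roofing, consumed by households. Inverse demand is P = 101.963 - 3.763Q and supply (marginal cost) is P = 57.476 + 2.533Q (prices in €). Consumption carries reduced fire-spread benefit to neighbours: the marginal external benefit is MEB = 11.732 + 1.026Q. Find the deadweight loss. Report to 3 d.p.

Market equilibrium (private): 57.476 + 2.533Q = 101.963 - 3.763Q → Q_m = 7.0659.
Social marginal benefit = demand + MEB = 113.695 - 2.737Q.
Set SMB = MC: 113.695 - 2.737Q = 57.476 + 2.533Q → Q* = 10.6677.
Height of the DWL triangle at Q_m is SMB(Q_m) − MC(Q_m) = MEB(Q_m) = 18.9816.
DWL = ½ × 3.6018 × 18.9816 = 34.1840.

DWL = €34.184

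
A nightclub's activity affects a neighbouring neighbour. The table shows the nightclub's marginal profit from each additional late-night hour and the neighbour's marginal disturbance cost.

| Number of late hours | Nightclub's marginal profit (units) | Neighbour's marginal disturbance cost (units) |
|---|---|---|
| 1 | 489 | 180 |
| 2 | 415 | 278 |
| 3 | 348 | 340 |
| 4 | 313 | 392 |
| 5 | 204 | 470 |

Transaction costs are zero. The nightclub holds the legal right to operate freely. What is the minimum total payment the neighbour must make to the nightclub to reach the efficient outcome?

517

Left alone the nightclub would choose level 5 (marginal profit stays positive).
Efficient level: k* = 3 (marginal profit ≥ marginal disturbance cost through 3).
The neighbour must at least cover the nightclub's forgone profit from cutting 5→3: 313 + 204 = 517.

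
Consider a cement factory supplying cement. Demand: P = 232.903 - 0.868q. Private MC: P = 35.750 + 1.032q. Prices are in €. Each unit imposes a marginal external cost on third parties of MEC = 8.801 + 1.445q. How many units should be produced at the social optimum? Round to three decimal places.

Social marginal cost = private MC + MEC = 44.551 + 2.477q.
Set SMC = demand: 44.551 + 2.477q = 232.903 - 0.868q → q* = 56.3085.

q* = 56.309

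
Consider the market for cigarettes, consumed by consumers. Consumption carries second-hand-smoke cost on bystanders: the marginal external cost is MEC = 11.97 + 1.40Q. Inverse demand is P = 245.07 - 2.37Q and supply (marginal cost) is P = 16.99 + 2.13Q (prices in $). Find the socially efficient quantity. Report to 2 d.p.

Q* = 36.63

Social marginal benefit = demand − MEC = 233.10 - 3.77Q.
Set SMB = MC: 233.10 - 3.77Q = 16.99 + 2.13Q → Q* = 36.6288.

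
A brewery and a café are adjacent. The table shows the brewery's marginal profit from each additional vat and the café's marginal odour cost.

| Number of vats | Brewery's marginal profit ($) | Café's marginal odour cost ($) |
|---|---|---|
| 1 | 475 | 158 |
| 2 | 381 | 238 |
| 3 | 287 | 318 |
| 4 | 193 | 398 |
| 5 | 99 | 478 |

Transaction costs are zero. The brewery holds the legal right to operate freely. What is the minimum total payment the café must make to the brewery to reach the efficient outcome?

Left alone the brewery would choose level 5 (marginal profit stays positive).
Efficient level: k* = 2 (marginal profit ≥ marginal odour cost through 2).
The café must at least cover the brewery's forgone profit from cutting 5→2: 287 + 193 + 99 = 579.

$579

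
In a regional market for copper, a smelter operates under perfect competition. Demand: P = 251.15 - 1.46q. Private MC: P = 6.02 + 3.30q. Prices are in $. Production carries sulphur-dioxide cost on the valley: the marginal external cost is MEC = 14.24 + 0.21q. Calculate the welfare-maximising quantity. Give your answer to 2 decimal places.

q* = 46.46

Social marginal cost = private MC + MEC = 20.26 + 3.51q.
Set SMC = demand: 20.26 + 3.51q = 251.15 - 1.46q → q* = 46.4567.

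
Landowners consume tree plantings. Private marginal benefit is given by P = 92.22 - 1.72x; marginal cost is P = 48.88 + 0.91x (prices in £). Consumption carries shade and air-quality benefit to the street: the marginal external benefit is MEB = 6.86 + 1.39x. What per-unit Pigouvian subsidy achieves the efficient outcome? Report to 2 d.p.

Social marginal benefit = demand + MEB = 99.08 - 0.33x.
Set SMB = MC: 99.08 - 0.33x = 48.88 + 0.91x → x* = 40.4839.
The Pigouvian subsidy equals MEB at x*: 6.86 + 1.39×40.4839 = 63.1326.

subsidy = £63.13 per unit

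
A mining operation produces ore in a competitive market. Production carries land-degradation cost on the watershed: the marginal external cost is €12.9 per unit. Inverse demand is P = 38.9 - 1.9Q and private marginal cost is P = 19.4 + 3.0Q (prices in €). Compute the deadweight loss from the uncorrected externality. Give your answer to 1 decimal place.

DWL = €17.0

Market equilibrium (private): 19.4 + 3.0Q = 38.9 - 1.9Q → Q_m = 3.9796.
Social marginal cost = private MC + MEC = 32.3 + 3.0Q.
Set SMC = demand: 32.3 + 3.0Q = 38.9 - 1.9Q → Q* = 1.3469.
The loss is the area between SMC and demand from Q* to Q_m; with linear curves that's a triangle of height MEC(Q_m).
DWL = ½ × 2.6327 × 12.9000 = 16.9809.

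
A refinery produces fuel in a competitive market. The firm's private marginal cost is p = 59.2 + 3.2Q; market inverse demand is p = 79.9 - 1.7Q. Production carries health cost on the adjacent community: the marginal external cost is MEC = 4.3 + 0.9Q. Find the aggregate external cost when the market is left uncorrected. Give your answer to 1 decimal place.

Market equilibrium (private): 59.2 + 3.2Q = 79.9 - 1.7Q → Q_m = 4.2245.
Total external cost = ∫₀^{Q_m} (4.3 + 0.9Q) dQ = 4.3×4.2245 + ½×0.9×4.2245² = 26.1962.

26.2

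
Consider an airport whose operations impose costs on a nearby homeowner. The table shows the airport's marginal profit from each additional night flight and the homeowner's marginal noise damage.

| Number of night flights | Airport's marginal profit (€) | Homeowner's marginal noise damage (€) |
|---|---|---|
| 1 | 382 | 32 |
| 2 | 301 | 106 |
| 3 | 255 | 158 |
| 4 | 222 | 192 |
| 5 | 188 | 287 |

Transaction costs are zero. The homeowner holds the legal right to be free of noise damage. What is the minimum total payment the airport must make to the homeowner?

Efficient level: marginal profit ≥ marginal noise damage through level 4, so k* = 4.
With the homeowner holding the right, the airport must at least compensate total damage at k*: 32 + 106 + 158 + 192 = 488.

€488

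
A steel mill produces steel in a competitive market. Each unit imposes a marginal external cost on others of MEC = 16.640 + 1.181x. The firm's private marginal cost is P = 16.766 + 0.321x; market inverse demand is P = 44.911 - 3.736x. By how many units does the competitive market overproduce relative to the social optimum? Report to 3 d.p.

4.741 units

Market equilibrium (private): 16.766 + 0.321x = 44.911 - 3.736x → x_m = 6.9374.
Social marginal cost = private MC + MEC = 33.406 + 1.502x.
Set SMC = demand: 33.406 + 1.502x = 44.911 - 3.736x → x* = 2.1964.
Gap = |6.9374 − 2.1964| = 4.7410.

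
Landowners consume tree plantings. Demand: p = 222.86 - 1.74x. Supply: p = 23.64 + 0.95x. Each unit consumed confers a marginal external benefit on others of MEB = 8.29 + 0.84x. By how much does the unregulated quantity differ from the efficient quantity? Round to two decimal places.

38.11 units

Market equilibrium (private): 23.64 + 0.95x = 222.86 - 1.74x → x_m = 74.0595.
Social marginal benefit = demand + MEB = 231.15 - 0.90x.
Set SMB = MC: 231.15 - 0.90x = 23.64 + 0.95x → x* = 112.1676.
Gap = |74.0595 − 112.1676| = 38.1081.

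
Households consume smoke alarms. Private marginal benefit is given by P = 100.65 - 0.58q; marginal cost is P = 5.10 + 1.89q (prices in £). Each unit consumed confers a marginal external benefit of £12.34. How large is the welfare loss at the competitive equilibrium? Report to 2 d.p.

Market equilibrium (private): 5.10 + 1.89q = 100.65 - 0.58q → q_m = 38.6842.
Social marginal benefit = demand + MEB = 112.99 - 0.58q.
Set SMB = MC: 112.99 - 0.58q = 5.10 + 1.89q → q* = 43.6802.
The loss is the area between SMB and MC from q* to q_m; with linear curves that's a triangle of height MEB(q_m).
DWL = ½ × 4.9960 × 12.3400 = 30.8253.

DWL = £30.83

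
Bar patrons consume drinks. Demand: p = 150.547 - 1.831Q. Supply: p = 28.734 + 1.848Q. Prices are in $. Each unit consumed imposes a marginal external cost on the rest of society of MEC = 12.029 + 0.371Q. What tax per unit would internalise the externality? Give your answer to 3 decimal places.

tax = $22.086 per unit

Social marginal benefit = demand − MEC = 138.518 - 2.202Q.
Set SMB = MC: 138.518 - 2.202Q = 28.734 + 1.848Q → Q* = 27.1072.
The Pigouvian tax equals MEC at Q*: 12.029 + 0.371×27.1072 = 22.0858.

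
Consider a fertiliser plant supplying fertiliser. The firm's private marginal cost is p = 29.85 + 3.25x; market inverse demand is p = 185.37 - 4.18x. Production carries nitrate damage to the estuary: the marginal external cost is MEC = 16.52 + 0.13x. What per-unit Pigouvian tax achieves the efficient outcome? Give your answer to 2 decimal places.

Social marginal cost = private MC + MEC = 46.37 + 3.38x.
Set SMC = demand: 46.37 + 3.38x = 185.37 - 4.18x → x* = 18.3862.
The Pigouvian tax equals MEC at x*: 16.52 + 0.13×18.3862 = 18.9102.

tax = 18.91 per unit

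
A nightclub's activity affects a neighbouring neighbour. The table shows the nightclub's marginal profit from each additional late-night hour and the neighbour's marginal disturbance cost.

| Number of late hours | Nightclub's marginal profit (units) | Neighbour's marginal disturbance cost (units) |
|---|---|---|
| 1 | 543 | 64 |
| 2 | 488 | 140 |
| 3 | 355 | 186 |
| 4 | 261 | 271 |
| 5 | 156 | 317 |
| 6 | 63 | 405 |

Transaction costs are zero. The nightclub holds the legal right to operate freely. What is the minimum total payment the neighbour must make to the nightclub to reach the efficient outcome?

Left alone the nightclub would choose level 6 (marginal profit stays positive).
Efficient level: k* = 3 (marginal profit ≥ marginal disturbance cost through 3).
The neighbour must at least cover the nightclub's forgone profit from cutting 6→3: 261 + 156 + 63 = 480.

480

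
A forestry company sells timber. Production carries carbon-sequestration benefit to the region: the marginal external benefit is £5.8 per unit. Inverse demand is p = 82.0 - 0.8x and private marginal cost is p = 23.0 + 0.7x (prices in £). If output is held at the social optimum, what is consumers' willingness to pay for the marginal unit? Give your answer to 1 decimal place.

P = £47.4

Social marginal cost = private MC − MEB = 17.2 + 0.7x.
Set SMC = demand: 17.2 + 0.7x = 82.0 - 0.8x → x* = 43.2000.
Consumer price on the demand curve at x*: 82.0 − 0.8×43.2000 = 47.4400.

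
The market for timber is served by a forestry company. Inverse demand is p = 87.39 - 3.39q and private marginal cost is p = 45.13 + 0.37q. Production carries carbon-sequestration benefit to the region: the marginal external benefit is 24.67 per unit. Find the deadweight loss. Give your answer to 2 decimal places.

DWL = 80.93

Market equilibrium (private): 45.13 + 0.37q = 87.39 - 3.39q → q_m = 11.2394.
Social marginal cost = private MC − MEB = 20.46 + 0.37q.
Set SMC = demand: 20.46 + 0.37q = 87.39 - 3.39q → q* = 17.8005.
Between q* and q_m the wedge demand − SMC runs linearly from 0 to MEB(q_m), so the loss is a triangle.
DWL = ½ × 6.5611 × 24.6700 = 80.9312.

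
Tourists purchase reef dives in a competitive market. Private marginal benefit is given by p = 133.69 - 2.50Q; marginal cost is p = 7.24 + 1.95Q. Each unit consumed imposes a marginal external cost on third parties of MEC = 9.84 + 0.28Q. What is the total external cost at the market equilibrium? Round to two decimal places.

392.65

Market equilibrium (private): 7.24 + 1.95Q = 133.69 - 2.50Q → Q_m = 28.4157.
Total external cost = ∫₀^{Q_m} (9.84 + 0.28Q) dQ = 9.84×28.4157 + ½×0.28×28.4157² = 392.6538.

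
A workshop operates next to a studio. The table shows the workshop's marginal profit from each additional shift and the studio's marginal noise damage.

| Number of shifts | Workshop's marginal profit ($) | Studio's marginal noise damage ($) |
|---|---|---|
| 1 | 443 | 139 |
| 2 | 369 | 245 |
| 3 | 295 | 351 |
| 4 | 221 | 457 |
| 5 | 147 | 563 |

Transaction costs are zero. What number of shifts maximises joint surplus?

Bargaining reaches the level where marginal profit last exceeds marginal noise damage.
That holds through level 2 (369 ≥ 245) but not at 3 (295 < 351).

2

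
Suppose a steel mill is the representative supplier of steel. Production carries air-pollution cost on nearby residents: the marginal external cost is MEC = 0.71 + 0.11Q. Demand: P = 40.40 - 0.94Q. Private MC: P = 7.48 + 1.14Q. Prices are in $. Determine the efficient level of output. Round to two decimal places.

Social marginal cost = private MC + MEC = 8.19 + 1.25Q.
Set SMC = demand: 8.19 + 1.25Q = 40.40 - 0.94Q → Q* = 14.7078.

Q* = 14.71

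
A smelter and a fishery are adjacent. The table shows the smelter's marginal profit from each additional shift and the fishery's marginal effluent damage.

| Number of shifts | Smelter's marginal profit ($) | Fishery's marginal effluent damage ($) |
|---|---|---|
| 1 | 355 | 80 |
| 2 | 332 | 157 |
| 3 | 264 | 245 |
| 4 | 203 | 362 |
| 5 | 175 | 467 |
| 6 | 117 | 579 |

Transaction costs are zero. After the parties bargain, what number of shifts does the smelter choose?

Bargaining reaches the level where marginal profit last exceeds marginal effluent damage.
That holds through level 3 (264 ≥ 245) but not at 4 (203 < 362).

3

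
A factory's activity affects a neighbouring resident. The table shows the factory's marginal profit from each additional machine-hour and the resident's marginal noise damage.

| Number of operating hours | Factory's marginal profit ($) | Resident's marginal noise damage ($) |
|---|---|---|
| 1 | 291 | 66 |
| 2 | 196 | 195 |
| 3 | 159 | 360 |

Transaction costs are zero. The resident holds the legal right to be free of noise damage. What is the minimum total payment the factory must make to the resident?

$261

Efficient level: marginal profit ≥ marginal noise damage through level 2, so k* = 2.
With the resident holding the right, the factory must at least compensate total damage at k*: 66 + 195 = 261.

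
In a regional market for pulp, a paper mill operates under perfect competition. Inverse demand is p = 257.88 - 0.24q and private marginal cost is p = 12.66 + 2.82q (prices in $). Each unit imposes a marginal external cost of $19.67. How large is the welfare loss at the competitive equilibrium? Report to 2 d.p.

Market equilibrium (private): 12.66 + 2.82q = 257.88 - 0.24q → q_m = 80.1373.
Social marginal cost = private MC + MEC = 32.33 + 2.82q.
Set SMC = demand: 32.33 + 2.82q = 257.88 - 0.24q → q* = 73.7092.
Height of the DWL triangle at q_m is SMC(q_m) − demand(q_m) = MEC(q_m) = 19.6700.
DWL = ½ × 6.4281 × 19.6700 = 63.2204.

DWL = $63.22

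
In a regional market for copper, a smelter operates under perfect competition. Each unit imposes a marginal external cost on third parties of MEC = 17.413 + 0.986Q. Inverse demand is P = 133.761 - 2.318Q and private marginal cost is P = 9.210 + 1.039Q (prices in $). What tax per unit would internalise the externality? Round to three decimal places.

Social marginal cost = private MC + MEC = 26.623 + 2.025Q.
Set SMC = demand: 26.623 + 2.025Q = 133.761 - 2.318Q → Q* = 24.6691.
The Pigouvian tax equals MEC at Q*: 17.413 + 0.986×24.6691 = 41.7367.

tax = $41.737 per unit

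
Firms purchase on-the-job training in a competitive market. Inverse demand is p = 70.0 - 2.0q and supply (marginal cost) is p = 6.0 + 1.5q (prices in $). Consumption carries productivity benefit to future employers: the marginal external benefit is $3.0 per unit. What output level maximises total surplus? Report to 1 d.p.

q* = 19.1

Social marginal benefit = demand + MEB = 73.0 - 2.0q.
Set SMB = MC: 73.0 - 2.0q = 6.0 + 1.5q → q* = 19.1429.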